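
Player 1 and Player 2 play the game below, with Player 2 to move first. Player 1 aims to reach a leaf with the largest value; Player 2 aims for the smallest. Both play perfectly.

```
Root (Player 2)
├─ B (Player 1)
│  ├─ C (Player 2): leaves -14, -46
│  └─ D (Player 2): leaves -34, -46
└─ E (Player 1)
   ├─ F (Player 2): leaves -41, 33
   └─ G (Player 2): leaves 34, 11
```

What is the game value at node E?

F: min(-41, 33) = -41
G: min(34, 11) = 11
E: max(-41, 11) = 11

11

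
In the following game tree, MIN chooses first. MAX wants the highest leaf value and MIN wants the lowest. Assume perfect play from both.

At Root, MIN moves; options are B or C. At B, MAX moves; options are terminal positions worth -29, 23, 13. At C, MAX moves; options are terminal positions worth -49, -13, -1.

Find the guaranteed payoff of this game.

-1

B (MAX): max(-29, 23, 13) = 23
C (MAX): max(-49, -13, -1) = -1
Root (MIN): min(23, -1) = -1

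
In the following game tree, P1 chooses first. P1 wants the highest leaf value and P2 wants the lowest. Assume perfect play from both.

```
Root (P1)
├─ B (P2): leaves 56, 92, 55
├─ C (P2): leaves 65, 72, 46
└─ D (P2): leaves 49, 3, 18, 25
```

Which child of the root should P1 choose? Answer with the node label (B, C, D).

B

B (P2): min(56, 92, 55) = 55
C (P2): min(65, 72, 46) = 46
D (P2): min(49, 3, 18, 25) = 3
Root (P1): max(55, 46, 3) = 55
P1 picks the child with the highest value: B (value 55).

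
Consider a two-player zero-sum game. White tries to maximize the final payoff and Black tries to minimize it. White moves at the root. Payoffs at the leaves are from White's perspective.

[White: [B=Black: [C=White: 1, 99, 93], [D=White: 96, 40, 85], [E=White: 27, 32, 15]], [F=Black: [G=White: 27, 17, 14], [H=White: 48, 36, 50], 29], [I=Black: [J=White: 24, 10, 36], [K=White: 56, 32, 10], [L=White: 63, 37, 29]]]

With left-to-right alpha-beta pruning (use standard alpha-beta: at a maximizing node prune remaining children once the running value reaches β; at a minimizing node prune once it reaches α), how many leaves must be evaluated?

C [α=-∞,β=+∞]: v=99
D [α=-∞,β=99]: v=96
E [α=-∞,β=96]: v=32
B [α=-∞,β=+∞]: v=32
G [α=32,β=+∞]: v=27
F [α=32,β=+∞]: v=27 after child 1 ≤ α → α-cutoff, skip 2
J [α=32,β=+∞]: v=36
K [α=32,β=36]: v=56 after child 1 ≥ β → β-cutoff, skip 2
L [α=32,β=36]: v=63 after child 1 ≥ β → β-cutoff, skip 2
I [α=32,β=+∞]: v=36
Root [α=-∞,β=+∞]: v=36
Leaves evaluated: 17 of 25.

17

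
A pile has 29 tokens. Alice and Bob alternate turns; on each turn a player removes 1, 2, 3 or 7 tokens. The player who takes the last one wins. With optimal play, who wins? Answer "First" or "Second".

First

Mark each pile size as W (mover wins) or L (mover loses):
i:   0  1  2  3  4  5  6  7  8  9 10 11 12 13 14 15 16 17 18 19 20 21 22 23 24 25 26 27 28 29
     L  W  W  W  L  W  W  W  L  W  W  W  L  W  W  W  L  W  W  W  L  W  W  W  L  W  W  W  L  W
Position 29 is W, so the first player wins.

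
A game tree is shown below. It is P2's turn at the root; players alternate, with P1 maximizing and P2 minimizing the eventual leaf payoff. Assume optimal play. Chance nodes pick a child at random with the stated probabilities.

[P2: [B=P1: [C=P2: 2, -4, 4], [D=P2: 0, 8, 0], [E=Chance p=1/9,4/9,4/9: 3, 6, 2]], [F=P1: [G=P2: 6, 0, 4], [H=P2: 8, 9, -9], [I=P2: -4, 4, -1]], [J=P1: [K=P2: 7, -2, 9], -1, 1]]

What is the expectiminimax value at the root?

C (P2): min(2, -4, 4) = -4
D (P2): min(0, 8, 0) = 0
E (Chance): 1/9·3 + 4/9·6 + 4/9·2 = 3.89
B (P1): max(-4, 0, 3.89) = 3.89
G (P2): min(6, 0, 4) = 0
H (P2): min(8, 9, -9) = -9
I (P2): min(-4, 4, -1) = -4
F (P1): max(0, -9, -4) = 0
K (P2): min(7, -2, 9) = -2
J (P1): max(-2, -1, 1) = 1
Root (P2): min(3.89, 0, 1) = 0

0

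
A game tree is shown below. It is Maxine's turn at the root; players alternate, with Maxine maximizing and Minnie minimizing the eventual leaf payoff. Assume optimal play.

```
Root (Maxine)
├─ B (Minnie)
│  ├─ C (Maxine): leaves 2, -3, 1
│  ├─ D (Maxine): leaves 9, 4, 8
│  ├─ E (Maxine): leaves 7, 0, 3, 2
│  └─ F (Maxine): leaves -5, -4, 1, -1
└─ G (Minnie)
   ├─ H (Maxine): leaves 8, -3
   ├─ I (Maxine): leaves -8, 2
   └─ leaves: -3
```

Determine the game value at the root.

C (Maxine): max(2, -3, 1) = 2
D (Maxine): max(9, 4, 8) = 9
E (Maxine): max(7, 0, 3, 2) = 7
F (Maxine): max(-5, -4, 1, -1) = 1
B (Minnie): min(2, 9, 7, 1) = 1
H (Maxine): max(8, -3) = 8
I (Maxine): max(-8, 2) = 2
G (Minnie): min(8, 2, -3) = -3
Root (Maxine): max(1, -3) = 1

1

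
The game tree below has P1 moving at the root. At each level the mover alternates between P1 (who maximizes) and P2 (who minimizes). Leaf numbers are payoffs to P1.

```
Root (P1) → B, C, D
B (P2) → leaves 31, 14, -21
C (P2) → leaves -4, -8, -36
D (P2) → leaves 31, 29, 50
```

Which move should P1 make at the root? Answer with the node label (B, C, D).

B (P2): min(31, 14, -21) = -21
C (P2): min(-4, -8, -36) = -36
D (P2): min(31, 29, 50) = 29
Root (P1): max(-21, -36, 29) = 29
P1 picks the child with the highest value: D (value 29).

D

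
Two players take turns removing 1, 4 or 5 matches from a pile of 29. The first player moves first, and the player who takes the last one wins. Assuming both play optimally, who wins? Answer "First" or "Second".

First

Mark each pile size as W (mover wins) or L (mover loses):
i:   0  1  2  3  4  5  6  7  8  9 10 11 12 13 14 15 16 17 18 19 20 21 22 23 24 25 26 27 28 29
     L  W  L  W  W  W  W  W  L  W  L  W  W  W  W  W  L  W  L  W  W  W  W  W  L  W  L  W  W  W
Position 29 is W, so the first player wins.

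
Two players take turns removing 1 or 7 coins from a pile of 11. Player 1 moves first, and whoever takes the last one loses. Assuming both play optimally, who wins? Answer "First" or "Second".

Second

W/L table (W = player to move can force a win):
i:   0  1  2  3  4  5  6  7  8  9 10 11
     W  L  W  L  W  L  W  L  W  L  W  L
Position 11 is L, so the second player wins.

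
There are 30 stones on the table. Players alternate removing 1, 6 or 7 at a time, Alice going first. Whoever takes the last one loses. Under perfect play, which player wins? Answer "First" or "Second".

Compute winning (W) and losing (L) positions by backward induction:
i:   0  1  2  3  4  5  6  7  8  9 10 11 12 13 14 15 16 17 18 19 20 21 22 23 24 25 26 27 28 29 30
     W  L  W  L  W  L  W  W  W  W  W  W  W  L  W  L  W  L  W  W  W  W  W  W  W  L  W  L  W  L  W
Position 30 is W, so the first player wins.

First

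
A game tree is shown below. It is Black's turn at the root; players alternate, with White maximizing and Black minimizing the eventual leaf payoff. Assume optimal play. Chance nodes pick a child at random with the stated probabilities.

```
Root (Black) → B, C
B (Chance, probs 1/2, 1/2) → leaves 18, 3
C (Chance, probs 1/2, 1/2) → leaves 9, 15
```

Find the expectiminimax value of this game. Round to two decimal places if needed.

B (Chance): 1/2·18 + 1/2·3 = 10.5
C (Chance): 1/2·9 + 1/2·15 = 12
Root (Black): min(10.5, 12) = 10.5

10.5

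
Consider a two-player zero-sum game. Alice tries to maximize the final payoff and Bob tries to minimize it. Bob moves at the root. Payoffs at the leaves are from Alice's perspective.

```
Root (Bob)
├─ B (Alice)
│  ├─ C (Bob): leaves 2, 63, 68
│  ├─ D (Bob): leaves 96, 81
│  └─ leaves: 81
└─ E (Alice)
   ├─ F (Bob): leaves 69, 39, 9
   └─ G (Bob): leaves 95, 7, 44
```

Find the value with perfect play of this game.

C (Bob): min(2, 63, 68) = 2
D (Bob): min(96, 81) = 81
B (Alice): max(2, 81, 81) = 81
F (Bob): min(69, 39, 9) = 9
G (Bob): min(95, 7, 44) = 7
E (Alice): max(9, 7) = 9
Root (Bob): min(81, 9) = 9

9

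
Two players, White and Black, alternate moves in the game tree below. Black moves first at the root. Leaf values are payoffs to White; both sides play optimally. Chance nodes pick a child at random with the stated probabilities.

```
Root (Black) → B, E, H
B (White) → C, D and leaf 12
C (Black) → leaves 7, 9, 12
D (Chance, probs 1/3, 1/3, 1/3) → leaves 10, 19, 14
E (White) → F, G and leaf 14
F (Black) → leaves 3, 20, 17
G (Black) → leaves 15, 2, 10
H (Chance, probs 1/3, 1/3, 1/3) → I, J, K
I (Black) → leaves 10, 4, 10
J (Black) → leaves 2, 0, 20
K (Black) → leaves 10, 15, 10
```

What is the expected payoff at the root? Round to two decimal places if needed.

C (Black): min(7, 9, 12) = 7
D (Chance): 1/3·10 + 1/3·19 + 1/3·14 = 14.33
B (White): max(7, 14.33, 12) = 14.33
F (Black): min(3, 20, 17) = 3
G (Black): min(15, 2, 10) = 2
E (White): max(3, 2, 14) = 14
I (Black): min(10, 4, 10) = 4
J (Black): min(2, 0, 20) = 0
K (Black): min(10, 15, 10) = 10
H (Chance): 1/3·4 + 1/3·0 + 1/3·10 = 4.67
Root (Black): min(14.33, 14, 4.67) = 4.67

4.67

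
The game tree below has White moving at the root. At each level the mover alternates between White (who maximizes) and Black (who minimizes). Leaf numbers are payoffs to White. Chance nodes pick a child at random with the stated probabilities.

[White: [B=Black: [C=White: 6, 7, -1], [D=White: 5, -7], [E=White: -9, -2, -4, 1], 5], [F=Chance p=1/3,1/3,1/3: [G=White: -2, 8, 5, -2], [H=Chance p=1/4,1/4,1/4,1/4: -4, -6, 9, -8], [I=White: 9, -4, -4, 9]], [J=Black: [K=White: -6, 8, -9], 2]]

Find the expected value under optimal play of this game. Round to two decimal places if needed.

C (White): max(6, 7, -1) = 7
D (White): max(5, -7) = 5
E (White): max(-9, -2, -4, 1) = 1
B (Black): min(7, 5, 1, 5) = 1
G (White): max(-2, 8, 5, -2) = 8
H (Chance): 1/4·-4 + 1/4·-6 + 1/4·9 + 1/4·-8 = -2.25
I (White): max(9, -4, -4, 9) = 9
F (Chance): 1/3·8 + 1/3·-2.25 + 1/3·9 = 4.92
K (White): max(-6, 8, -9) = 8
J (Black): min(8, 2) = 2
Root (White): max(1, 4.92, 2) = 4.92

4.92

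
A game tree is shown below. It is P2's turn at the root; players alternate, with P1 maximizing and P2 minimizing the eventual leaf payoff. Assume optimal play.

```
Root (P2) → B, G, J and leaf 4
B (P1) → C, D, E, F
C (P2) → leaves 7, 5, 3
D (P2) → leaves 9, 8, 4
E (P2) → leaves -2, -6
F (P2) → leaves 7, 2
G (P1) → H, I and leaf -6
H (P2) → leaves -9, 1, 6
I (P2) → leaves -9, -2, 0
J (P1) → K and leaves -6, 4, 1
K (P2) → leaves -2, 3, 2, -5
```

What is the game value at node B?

C: min(7, 5, 3) = 3
D: min(9, 8, 4) = 4
E: min(-2, -6) = -6
F: min(7, 2) = 2
B: max(3, 4, -6, 2) = 4

4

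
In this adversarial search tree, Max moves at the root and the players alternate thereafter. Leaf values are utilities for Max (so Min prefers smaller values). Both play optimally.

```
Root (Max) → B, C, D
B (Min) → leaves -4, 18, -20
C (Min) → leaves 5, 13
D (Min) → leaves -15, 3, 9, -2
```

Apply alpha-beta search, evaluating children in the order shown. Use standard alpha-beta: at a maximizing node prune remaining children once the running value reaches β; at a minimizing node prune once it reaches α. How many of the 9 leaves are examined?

6

B [α=-∞,β=+∞]: v=-20
C [α=-20,β=+∞]: v=5
D [α=5,β=+∞]: v=-15 after child 1 ≤ α → α-cutoff, skip 3
Root [α=-∞,β=+∞]: v=5
Leaves evaluated: 6 of 9.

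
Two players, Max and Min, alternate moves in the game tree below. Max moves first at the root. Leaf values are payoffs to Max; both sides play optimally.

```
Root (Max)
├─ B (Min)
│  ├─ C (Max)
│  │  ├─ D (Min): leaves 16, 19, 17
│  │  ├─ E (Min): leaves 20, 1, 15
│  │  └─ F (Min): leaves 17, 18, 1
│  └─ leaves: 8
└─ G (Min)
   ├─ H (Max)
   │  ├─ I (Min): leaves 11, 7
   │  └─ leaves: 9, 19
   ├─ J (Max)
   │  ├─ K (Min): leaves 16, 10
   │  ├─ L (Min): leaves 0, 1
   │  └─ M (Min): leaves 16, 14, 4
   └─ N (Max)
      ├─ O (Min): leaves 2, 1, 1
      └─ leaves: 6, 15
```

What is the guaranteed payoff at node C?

16

D: min(16, 19, 17) = 16
E: min(20, 1, 15) = 1
F: min(17, 18, 1) = 1
C: max(16, 1, 1) = 16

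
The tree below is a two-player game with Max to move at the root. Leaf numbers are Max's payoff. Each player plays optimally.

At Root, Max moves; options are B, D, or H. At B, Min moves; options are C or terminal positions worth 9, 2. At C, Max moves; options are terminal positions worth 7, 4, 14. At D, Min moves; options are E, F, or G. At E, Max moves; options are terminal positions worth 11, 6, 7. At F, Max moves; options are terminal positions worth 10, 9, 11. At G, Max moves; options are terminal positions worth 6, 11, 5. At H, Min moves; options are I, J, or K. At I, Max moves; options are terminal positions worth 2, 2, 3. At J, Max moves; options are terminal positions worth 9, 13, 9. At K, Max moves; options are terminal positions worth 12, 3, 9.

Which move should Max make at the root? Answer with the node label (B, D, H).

C (Max): max(7, 4, 14) = 14
B (Min): min(14, 9, 2) = 2
E (Max): max(11, 6, 7) = 11
F (Max): max(10, 9, 11) = 11
G (Max): max(6, 11, 5) = 11
D (Min): min(11, 11, 11) = 11
I (Max): max(2, 2, 3) = 3
J (Max): max(9, 13, 9) = 13
K (Max): max(12, 3, 9) = 12
H (Min): min(3, 13, 12) = 3
Root (Max): max(2, 11, 3) = 11
Max picks the child with the highest value: D (value 11).

D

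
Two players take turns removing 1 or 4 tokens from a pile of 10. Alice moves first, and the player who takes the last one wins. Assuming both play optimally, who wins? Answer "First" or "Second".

Second

W/L table (W = player to move can force a win):
i:   0  1  2  3  4  5  6  7  8  9 10
     L  W  L  W  W  L  W  L  W  W  L
Position 10 is L, so the second player wins.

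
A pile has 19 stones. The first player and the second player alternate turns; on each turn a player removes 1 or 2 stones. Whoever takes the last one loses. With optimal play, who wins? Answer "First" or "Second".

Second

i:   0  1  2  3  4  5  6  7  8  9 10 11 12 13 14 15 16 17 18 19
     W  L  W  W  L  W  W  L  W  W  L  W  W  L  W  W  L  W  W  L
Position 19 is L, so the second player wins.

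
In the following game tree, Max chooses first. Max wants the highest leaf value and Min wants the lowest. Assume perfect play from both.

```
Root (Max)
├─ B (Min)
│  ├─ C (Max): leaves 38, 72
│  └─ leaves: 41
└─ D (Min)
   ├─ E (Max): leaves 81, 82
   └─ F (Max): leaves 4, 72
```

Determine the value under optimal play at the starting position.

72

C (Max): max(38, 72) = 72
B (Min): min(72, 41) = 41
E (Max): max(81, 82) = 82
F (Max): max(4, 72) = 72
D (Min): min(82, 72) = 72
Root (Max): max(41, 72) = 72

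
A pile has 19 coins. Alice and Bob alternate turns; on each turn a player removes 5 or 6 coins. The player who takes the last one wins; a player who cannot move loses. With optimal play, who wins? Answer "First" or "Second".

First

W/L table (W = player to move can force a win):
i:   0  1  2  3  4  5  6  7  8  9 10 11 12 13 14 15 16 17 18 19
     L  L  L  L  L  W  W  W  W  W  W  L  L  L  L  L  W  W  W  W
Position 19 is W, so the first player wins.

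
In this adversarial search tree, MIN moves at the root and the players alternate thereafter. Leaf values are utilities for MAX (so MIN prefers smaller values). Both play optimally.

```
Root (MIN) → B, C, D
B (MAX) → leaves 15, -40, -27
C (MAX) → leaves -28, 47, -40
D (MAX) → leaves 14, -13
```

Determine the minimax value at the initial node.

B (MAX): max(15, -40, -27) = 15
C (MAX): max(-28, 47, -40) = 47
D (MAX): max(14, -13) = 14
Root (MIN): min(15, 47, 14) = 14

14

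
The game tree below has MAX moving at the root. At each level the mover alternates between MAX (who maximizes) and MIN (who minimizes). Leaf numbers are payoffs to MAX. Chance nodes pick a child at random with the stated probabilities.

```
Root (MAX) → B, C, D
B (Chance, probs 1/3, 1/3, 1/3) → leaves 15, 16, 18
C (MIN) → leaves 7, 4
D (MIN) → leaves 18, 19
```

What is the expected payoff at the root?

18

B (Chance): 1/3·15 + 1/3·16 + 1/3·18 = 16.33
C (MIN): min(7, 4) = 4
D (MIN): min(18, 19) = 18
Root (MAX): max(16.33, 4, 18) = 18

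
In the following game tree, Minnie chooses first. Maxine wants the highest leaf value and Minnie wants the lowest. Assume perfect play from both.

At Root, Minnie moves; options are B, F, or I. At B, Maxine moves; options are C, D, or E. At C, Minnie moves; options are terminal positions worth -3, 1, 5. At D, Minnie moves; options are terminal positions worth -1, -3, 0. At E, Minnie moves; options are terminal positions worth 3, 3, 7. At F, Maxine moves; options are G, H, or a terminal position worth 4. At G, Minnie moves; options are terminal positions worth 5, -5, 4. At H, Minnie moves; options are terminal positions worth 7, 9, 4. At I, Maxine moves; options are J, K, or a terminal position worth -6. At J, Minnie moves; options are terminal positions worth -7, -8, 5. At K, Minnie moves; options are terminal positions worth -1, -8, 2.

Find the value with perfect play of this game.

-6

C (Minnie): min(-3, 1, 5) = -3
D (Minnie): min(-1, -3, 0) = -3
E (Minnie): min(3, 3, 7) = 3
B (Maxine): max(-3, -3, 3) = 3
G (Minnie): min(5, -5, 4) = -5
H (Minnie): min(7, 9, 4) = 4
F (Maxine): max(-5, 4, 4) = 4
J (Minnie): min(-7, -8, 5) = -8
K (Minnie): min(-1, -8, 2) = -8
I (Maxine): max(-8, -8, -6) = -6
Root (Minnie): min(3, 4, -6) = -6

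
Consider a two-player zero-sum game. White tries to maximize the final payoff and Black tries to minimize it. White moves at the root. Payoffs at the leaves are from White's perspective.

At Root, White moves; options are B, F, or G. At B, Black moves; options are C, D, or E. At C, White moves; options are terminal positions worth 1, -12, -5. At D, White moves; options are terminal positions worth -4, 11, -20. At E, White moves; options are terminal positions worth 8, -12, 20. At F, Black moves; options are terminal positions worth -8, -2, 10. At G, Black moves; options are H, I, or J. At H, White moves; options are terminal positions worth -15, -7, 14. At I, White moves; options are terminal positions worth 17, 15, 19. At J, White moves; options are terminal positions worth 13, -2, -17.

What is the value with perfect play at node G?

13

H: max(-15, -7, 14) = 14
I: max(17, 15, 19) = 19
J: max(13, -2, -17) = 13
G: min(14, 19, 13) = 13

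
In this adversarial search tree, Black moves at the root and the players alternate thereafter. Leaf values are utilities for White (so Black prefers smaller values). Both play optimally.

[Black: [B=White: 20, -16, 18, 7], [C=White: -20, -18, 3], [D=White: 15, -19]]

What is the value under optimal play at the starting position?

3

B (White): max(20, -16, 18, 7) = 20
C (White): max(-20, -18, 3) = 3
D (White): max(15, -19) = 15
Root (Black): min(20, 3, 15) = 3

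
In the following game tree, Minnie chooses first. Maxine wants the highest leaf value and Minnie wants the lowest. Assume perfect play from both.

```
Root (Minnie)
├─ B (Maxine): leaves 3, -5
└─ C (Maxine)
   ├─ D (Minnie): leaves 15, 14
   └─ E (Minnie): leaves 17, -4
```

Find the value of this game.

3

B (Maxine): max(3, -5) = 3
D (Minnie): min(15, 14) = 14
E (Minnie): min(17, -4) = -4
C (Maxine): max(14, -4) = 14
Root (Minnie): min(3, 14) = 3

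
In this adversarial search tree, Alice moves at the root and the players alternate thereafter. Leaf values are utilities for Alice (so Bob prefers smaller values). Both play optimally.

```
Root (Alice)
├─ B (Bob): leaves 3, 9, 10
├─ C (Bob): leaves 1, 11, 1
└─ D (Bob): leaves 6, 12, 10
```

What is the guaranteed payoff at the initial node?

6

B (Bob): min(3, 9, 10) = 3
C (Bob): min(1, 11, 1) = 1
D (Bob): min(6, 12, 10) = 6
Root (Alice): max(3, 1, 6) = 6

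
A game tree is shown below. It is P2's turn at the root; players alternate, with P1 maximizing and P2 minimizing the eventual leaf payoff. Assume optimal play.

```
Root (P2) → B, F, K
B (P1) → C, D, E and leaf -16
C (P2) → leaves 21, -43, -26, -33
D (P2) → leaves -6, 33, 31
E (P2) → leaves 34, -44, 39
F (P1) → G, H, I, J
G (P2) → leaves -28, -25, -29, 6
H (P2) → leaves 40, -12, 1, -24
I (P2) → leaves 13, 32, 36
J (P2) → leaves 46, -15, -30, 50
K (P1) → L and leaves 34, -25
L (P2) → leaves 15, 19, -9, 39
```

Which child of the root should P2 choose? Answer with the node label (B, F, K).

C (P2): min(21, -43, -26, -33) = -43
D (P2): min(-6, 33, 31) = -6
E (P2): min(34, -44, 39) = -44
B (P1): max(-43, -6, -44, -16) = -6
G (P2): min(-28, -25, -29, 6) = -29
H (P2): min(40, -12, 1, -24) = -24
I (P2): min(13, 32, 36) = 13
J (P2): min(46, -15, -30, 50) = -30
F (P1): max(-29, -24, 13, -30) = 13
L (P2): min(15, 19, -9, 39) = -9
K (P1): max(-9, 34, -25) = 34
Root (P2): min(-6, 13, 34) = -6
P2 picks the child with the lowest value: B (value -6).

B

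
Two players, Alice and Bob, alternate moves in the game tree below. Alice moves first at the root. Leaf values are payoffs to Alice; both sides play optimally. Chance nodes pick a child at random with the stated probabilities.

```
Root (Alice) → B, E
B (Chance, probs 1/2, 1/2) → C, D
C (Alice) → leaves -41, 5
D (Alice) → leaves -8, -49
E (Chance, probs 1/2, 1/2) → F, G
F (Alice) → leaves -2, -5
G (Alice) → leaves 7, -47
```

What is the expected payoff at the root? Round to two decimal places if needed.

2.5

C (Alice): max(-41, 5) = 5
D (Alice): max(-8, -49) = -8
B (Chance): 1/2·5 + 1/2·-8 = -1.5
F (Alice): max(-2, -5) = -2
G (Alice): max(7, -47) = 7
E (Chance): 1/2·-2 + 1/2·7 = 2.5
Root (Alice): max(-1.5, 2.5) = 2.5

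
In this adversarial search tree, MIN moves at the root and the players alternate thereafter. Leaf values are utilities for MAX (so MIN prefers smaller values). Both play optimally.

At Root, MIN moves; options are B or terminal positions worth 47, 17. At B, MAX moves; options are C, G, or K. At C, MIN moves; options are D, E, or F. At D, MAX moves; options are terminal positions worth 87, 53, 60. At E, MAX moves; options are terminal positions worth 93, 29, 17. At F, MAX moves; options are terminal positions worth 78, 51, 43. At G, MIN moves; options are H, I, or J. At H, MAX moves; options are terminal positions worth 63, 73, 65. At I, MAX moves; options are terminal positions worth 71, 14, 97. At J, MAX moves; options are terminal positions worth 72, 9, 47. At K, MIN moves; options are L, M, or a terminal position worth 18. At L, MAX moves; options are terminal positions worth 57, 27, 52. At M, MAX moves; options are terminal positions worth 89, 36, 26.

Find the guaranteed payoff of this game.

D (MAX): max(87, 53, 60) = 87
E (MAX): max(93, 29, 17) = 93
F (MAX): max(78, 51, 43) = 78
C (MIN): min(87, 93, 78) = 78
H (MAX): max(63, 73, 65) = 73
I (MAX): max(71, 14, 97) = 97
J (MAX): max(72, 9, 47) = 72
G (MIN): min(73, 97, 72) = 72
L (MAX): max(57, 27, 52) = 57
M (MAX): max(89, 36, 26) = 89
K (MIN): min(57, 89, 18) = 18
B (MAX): max(78, 72, 18) = 78
Root (MIN): min(78, 47, 17) = 17

17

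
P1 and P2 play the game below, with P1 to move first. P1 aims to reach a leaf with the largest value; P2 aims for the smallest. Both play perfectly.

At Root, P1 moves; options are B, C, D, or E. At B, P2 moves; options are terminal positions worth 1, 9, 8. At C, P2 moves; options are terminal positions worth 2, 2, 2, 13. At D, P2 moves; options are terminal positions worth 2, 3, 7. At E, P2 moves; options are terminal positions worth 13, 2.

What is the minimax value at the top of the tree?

B (P2): min(1, 9, 8) = 1
C (P2): min(2, 2, 2, 13) = 2
D (P2): min(2, 3, 7) = 2
E (P2): min(13, 2) = 2
Root (P1): max(1, 2, 2, 2) = 2

2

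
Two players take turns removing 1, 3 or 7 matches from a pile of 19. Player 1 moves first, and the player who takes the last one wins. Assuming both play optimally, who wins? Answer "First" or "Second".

First

W/L table (W = player to move can force a win):
i:   0  1  2  3  4  5  6  7  8  9 10 11 12 13 14 15 16 17 18 19
     L  W  L  W  L  W  L  W  L  W  L  W  L  W  L  W  L  W  L  W
Position 19 is W, so the first player wins.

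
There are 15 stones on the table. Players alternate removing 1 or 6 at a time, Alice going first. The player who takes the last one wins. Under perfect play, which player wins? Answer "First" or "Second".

W/L table (W = player to move can force a win):
i:   0  1  2  3  4  5  6  7  8  9 10 11 12 13 14 15
     L  W  L  W  L  W  W  L  W  L  W  L  W  W  L  W
Position 15 is W, so the first player wins.

First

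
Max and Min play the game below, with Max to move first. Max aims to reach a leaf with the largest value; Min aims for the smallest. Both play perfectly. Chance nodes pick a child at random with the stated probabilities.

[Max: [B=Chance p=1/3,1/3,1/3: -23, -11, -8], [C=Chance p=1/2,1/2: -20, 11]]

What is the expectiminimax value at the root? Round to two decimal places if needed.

-4.5

B (Chance): 1/3·-23 + 1/3·-11 + 1/3·-8 = -14
C (Chance): 1/2·-20 + 1/2·11 = -4.5
Root (Max): max(-14, -4.5) = -4.5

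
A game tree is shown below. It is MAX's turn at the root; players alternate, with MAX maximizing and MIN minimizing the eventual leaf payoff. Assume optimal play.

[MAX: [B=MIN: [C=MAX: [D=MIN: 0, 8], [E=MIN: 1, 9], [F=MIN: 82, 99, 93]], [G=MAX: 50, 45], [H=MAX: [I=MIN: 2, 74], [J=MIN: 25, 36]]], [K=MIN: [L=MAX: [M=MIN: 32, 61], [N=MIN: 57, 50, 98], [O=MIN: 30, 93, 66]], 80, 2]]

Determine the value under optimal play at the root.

25

D (MIN): min(0, 8) = 0
E (MIN): min(1, 9) = 1
F (MIN): min(82, 99, 93) = 82
C (MAX): max(0, 1, 82) = 82
G (MAX): max(50, 45) = 50
I (MIN): min(2, 74) = 2
J (MIN): min(25, 36) = 25
H (MAX): max(2, 25) = 25
B (MIN): min(82, 50, 25) = 25
M (MIN): min(32, 61) = 32
N (MIN): min(57, 50, 98) = 50
O (MIN): min(30, 93, 66) = 30
L (MAX): max(32, 50, 30) = 50
K (MIN): min(50, 80, 2) = 2
Root (MAX): max(25, 2) = 25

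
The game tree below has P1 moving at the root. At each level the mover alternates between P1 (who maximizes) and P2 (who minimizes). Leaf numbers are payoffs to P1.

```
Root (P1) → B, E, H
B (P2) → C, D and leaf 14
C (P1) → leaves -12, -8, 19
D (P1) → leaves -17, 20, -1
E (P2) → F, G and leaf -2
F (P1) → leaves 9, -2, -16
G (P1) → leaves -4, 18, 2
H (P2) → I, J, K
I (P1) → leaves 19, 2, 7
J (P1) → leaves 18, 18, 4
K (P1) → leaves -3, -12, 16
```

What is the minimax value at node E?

-2

F: max(9, -2, -16) = 9
G: max(-4, 18, 2) = 18
E: min(9, 18, -2) = -2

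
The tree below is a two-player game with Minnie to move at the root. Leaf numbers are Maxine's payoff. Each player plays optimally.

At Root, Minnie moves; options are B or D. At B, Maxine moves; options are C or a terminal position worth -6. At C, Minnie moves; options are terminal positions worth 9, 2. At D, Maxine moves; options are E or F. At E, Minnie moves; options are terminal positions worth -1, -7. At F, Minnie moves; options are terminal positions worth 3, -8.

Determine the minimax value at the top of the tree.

C (Minnie): min(9, 2) = 2
B (Maxine): max(2, -6) = 2
E (Minnie): min(-1, -7) = -7
F (Minnie): min(3, -8) = -8
D (Maxine): max(-7, -8) = -7
Root (Minnie): min(2, -7) = -7

-7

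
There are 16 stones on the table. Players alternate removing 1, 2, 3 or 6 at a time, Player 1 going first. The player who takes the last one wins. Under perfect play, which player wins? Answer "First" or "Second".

Second

Mark each pile size as W (mover wins) or L (mover loses):
i:   0  1  2  3  4  5  6  7  8  9 10 11 12 13 14 15 16
     L  W  W  W  L  W  W  W  L  W  W  W  L  W  W  W  L
Position 16 is L, so the second player wins.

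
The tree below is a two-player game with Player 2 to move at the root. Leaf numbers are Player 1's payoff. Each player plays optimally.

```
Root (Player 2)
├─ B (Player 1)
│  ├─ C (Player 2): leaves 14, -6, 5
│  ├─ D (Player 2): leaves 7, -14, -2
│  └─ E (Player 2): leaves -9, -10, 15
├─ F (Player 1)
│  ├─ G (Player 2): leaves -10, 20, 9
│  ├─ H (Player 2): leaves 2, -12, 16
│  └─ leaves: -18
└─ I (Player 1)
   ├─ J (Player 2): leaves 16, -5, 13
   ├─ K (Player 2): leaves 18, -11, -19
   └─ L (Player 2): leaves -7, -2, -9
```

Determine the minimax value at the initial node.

C (Player 2): min(14, -6, 5) = -6
D (Player 2): min(7, -14, -2) = -14
E (Player 2): min(-9, -10, 15) = -10
B (Player 1): max(-6, -14, -10) = -6
G (Player 2): min(-10, 20, 9) = -10
H (Player 2): min(2, -12, 16) = -12
F (Player 1): max(-10, -12, -18) = -10
J (Player 2): min(16, -5, 13) = -5
K (Player 2): min(18, -11, -19) = -19
L (Player 2): min(-7, -2, -9) = -9
I (Player 1): max(-5, -19, -9) = -5
Root (Player 2): min(-6, -10, -5) = -10

-10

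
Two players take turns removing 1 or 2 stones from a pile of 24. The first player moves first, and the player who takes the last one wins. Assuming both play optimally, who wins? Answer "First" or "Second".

i:   0  1  2  3  4  5  6  7  8  9 10 11 12 13 14 15 16 17 18 19 20 21 22 23 24
     L  W  W  L  W  W  L  W  W  L  W  W  L  W  W  L  W  W  L  W  W  L  W  W  L
Position 24 is L, so the second player wins.

Second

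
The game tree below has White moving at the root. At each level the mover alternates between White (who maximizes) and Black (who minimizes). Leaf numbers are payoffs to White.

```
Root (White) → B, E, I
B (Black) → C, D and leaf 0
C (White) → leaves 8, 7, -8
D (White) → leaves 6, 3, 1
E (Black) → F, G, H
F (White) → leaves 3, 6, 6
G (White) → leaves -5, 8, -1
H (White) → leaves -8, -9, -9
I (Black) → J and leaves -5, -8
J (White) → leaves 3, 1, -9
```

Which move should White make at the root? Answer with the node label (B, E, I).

C (White): max(8, 7, -8) = 8
D (White): max(6, 3, 1) = 6
B (Black): min(8, 6, 0) = 0
F (White): max(3, 6, 6) = 6
G (White): max(-5, 8, -1) = 8
H (White): max(-8, -9, -9) = -8
E (Black): min(6, 8, -8) = -8
J (White): max(3, 1, -9) = 3
I (Black): min(3, -5, -8) = -8
Root (White): max(0, -8, -8) = 0
White picks the child with the highest value: B (value 0).

B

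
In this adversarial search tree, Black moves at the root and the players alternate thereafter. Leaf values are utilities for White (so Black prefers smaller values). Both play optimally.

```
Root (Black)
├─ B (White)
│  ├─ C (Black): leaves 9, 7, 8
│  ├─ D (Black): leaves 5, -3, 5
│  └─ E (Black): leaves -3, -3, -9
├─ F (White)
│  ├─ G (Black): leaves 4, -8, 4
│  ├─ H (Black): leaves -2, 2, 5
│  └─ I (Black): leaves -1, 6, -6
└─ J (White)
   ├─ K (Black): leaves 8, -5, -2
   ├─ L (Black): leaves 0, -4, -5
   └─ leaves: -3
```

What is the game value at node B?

7

C: min(9, 7, 8) = 7
D: min(5, -3, 5) = -3
E: min(-3, -3, -9) = -9
B: max(7, -3, -9) = 7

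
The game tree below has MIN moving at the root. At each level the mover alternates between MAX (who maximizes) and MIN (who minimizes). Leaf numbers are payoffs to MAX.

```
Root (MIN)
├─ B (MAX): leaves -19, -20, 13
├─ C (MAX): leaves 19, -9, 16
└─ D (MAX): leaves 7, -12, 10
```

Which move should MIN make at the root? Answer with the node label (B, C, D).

B (MAX): max(-19, -20, 13) = 13
C (MAX): max(19, -9, 16) = 19
D (MAX): max(7, -12, 10) = 10
Root (MIN): min(13, 19, 10) = 10
MIN picks the child with the lowest value: D (value 10).

D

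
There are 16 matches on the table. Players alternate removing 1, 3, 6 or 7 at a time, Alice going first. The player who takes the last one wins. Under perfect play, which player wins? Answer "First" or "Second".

Compute winning (W) and losing (L) positions by backward induction:
i:   0  1  2  3  4  5  6  7  8  9 10 11 12 13 14 15 16
     L  W  L  W  L  W  W  W  W  W  W  W  L  W  L  W  L
Position 16 is L, so the second player wins.

Second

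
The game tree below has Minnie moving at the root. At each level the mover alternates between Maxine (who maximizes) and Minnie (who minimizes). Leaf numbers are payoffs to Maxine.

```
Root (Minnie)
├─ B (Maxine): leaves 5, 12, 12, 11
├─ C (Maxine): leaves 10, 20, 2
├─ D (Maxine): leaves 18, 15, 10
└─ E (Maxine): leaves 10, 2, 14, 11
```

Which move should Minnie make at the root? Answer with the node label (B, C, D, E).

B (Maxine): max(5, 12, 12, 11) = 12
C (Maxine): max(10, 20, 2) = 20
D (Maxine): max(18, 15, 10) = 18
E (Maxine): max(10, 2, 14, 11) = 14
Root (Minnie): min(12, 20, 18, 14) = 12
Minnie picks the child with the lowest value: B (value 12).

B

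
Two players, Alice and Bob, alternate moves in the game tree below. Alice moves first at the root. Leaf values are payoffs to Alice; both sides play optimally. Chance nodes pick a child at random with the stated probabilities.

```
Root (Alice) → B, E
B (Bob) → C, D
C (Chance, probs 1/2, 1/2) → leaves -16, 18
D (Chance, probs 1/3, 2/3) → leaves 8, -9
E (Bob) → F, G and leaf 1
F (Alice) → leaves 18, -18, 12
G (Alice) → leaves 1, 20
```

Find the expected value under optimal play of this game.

C (Chance): 1/2·-16 + 1/2·18 = 1
D (Chance): 1/3·8 + 2/3·-9 = -3.33
B (Bob): min(1, -3.33) = -3.33
F (Alice): max(18, -18, 12) = 18
G (Alice): max(1, 20) = 20
E (Bob): min(18, 20, 1) = 1
Root (Alice): max(-3.33, 1) = 1

1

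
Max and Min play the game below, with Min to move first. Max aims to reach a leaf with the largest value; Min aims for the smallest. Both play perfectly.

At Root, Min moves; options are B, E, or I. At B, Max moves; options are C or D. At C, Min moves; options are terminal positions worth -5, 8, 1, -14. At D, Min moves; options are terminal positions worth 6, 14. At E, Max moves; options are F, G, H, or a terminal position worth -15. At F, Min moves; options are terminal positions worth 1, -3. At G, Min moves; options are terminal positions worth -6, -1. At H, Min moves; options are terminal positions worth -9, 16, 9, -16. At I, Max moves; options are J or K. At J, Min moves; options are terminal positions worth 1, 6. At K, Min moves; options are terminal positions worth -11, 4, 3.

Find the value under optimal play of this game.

C (Min): min(-5, 8, 1, -14) = -14
D (Min): min(6, 14) = 6
B (Max): max(-14, 6) = 6
F (Min): min(1, -3) = -3
G (Min): min(-6, -1) = -6
H (Min): min(-9, 16, 9, -16) = -16
E (Max): max(-3, -6, -16, -15) = -3
J (Min): min(1, 6) = 1
K (Min): min(-11, 4, 3) = -11
I (Max): max(1, -11) = 1
Root (Min): min(6, -3, 1) = -3

-3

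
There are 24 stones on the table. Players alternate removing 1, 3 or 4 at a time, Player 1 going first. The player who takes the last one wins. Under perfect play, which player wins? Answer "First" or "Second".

First

i:   0  1  2  3  4  5  6  7  8  9 10 11 12 13 14 15 16 17 18 19 20 21 22 23 24
     L  W  L  W  W  W  W  L  W  L  W  W  W  W  L  W  L  W  W  W  W  L  W  L  W
Position 24 is W, so the first player wins.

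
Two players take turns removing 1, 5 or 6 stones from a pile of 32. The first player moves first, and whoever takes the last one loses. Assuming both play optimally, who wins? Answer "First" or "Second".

First

Compute winning (W) and losing (L) positions by backward induction:
i:   0  1  2  3  4  5  6  7  8  9 10 11 12 13 14 15 16 17 18 19 20 21 22 23 24 25 26 27 28 29 30 31 32
     W  L  W  L  W  L  W  W  W  W  W  W  L  W  L  W  L  W  W  W  W  W  W  L  W  L  W  L  W  W  W  W  W
Position 32 is W, so the first player wins.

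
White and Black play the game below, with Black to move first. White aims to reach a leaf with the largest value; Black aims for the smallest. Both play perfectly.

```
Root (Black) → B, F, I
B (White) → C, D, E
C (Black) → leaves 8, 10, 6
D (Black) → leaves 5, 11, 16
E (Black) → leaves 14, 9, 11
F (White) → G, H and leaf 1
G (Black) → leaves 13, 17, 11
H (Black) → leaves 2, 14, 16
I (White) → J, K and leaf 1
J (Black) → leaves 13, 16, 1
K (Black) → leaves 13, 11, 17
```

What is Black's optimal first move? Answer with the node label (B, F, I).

C (Black): min(8, 10, 6) = 6
D (Black): min(5, 11, 16) = 5
E (Black): min(14, 9, 11) = 9
B (White): max(6, 5, 9) = 9
G (Black): min(13, 17, 11) = 11
H (Black): min(2, 14, 16) = 2
F (White): max(11, 2, 1) = 11
J (Black): min(13, 16, 1) = 1
K (Black): min(13, 11, 17) = 11
I (White): max(1, 11, 1) = 11
Root (Black): min(9, 11, 11) = 9
Black picks the child with the lowest value: B (value 9).

B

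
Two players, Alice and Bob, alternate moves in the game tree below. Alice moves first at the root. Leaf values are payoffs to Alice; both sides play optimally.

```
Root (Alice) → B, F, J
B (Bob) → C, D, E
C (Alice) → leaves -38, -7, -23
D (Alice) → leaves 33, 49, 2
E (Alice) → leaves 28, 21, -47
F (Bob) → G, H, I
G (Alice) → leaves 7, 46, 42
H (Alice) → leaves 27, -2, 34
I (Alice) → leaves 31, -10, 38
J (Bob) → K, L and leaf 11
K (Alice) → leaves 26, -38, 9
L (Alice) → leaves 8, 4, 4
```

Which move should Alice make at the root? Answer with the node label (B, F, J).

C (Alice): max(-38, -7, -23) = -7
D (Alice): max(33, 49, 2) = 49
E (Alice): max(28, 21, -47) = 28
B (Bob): min(-7, 49, 28) = -7
G (Alice): max(7, 46, 42) = 46
H (Alice): max(27, -2, 34) = 34
I (Alice): max(31, -10, 38) = 38
F (Bob): min(46, 34, 38) = 34
K (Alice): max(26, -38, 9) = 26
L (Alice): max(8, 4, 4) = 8
J (Bob): min(26, 8, 11) = 8
Root (Alice): max(-7, 34, 8) = 34
Alice picks the child with the highest value: F (value 34).

F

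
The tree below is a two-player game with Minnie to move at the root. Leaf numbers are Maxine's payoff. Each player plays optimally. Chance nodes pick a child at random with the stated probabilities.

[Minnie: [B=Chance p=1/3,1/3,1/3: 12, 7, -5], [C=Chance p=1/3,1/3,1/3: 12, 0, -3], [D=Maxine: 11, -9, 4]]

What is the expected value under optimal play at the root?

B (Chance): 1/3·12 + 1/3·7 + 1/3·-5 = 4.67
C (Chance): 1/3·12 + 1/3·0 + 1/3·-3 = 3
D (Maxine): max(11, -9, 4) = 11
Root (Minnie): min(4.67, 3, 11) = 3

3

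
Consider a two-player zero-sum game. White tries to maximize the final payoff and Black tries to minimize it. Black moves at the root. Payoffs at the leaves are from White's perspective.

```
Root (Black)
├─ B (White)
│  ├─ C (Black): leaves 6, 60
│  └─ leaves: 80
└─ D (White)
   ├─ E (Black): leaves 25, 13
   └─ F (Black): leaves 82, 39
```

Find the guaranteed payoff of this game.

C (Black): min(6, 60) = 6
B (White): max(6, 80) = 80
E (Black): min(25, 13) = 13
F (Black): min(82, 39) = 39
D (White): max(13, 39) = 39
Root (Black): min(80, 39) = 39

39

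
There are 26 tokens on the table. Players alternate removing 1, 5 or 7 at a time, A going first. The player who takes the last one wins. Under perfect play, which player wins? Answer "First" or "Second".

Second

Mark each pile size as W (mover wins) or L (mover loses):
i:   0  1  2  3  4  5  6  7  8  9 10 11 12 13 14 15 16 17 18 19 20 21 22 23 24 25 26
     L  W  L  W  L  W  L  W  L  W  L  W  L  W  L  W  L  W  L  W  L  W  L  W  L  W  L
Position 26 is L, so the second player wins.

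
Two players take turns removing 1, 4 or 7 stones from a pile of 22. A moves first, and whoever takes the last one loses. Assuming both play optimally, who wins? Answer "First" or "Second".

W/L table (W = player to move can force a win):
i:   0  1  2  3  4  5  6  7  8  9 10 11 12 13 14 15 16 17 18 19 20 21 22
     W  L  W  L  W  W  L  W  W  L  W  L  W  W  L  W  W  L  W  L  W  W  L
Position 22 is L, so the second player wins.

Second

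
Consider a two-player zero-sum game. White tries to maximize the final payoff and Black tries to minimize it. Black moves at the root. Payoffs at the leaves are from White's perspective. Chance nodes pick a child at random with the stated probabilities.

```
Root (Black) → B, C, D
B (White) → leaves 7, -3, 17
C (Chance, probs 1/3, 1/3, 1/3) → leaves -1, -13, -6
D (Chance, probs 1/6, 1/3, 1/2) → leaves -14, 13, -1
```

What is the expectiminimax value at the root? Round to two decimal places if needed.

B (White): max(7, -3, 17) = 17
C (Chance): 1/3·-1 + 1/3·-13 + 1/3·-6 = -6.67
D (Chance): 1/6·-14 + 1/3·13 + 1/2·-1 = 1.5
Root (Black): min(17, -6.67, 1.5) = -6.67

-6.67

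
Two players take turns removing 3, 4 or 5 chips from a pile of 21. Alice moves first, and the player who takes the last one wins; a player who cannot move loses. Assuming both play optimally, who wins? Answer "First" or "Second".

Mark each pile size as W (mover wins) or L (mover loses):
i:   0  1  2  3  4  5  6  7  8  9 10 11 12 13 14 15 16 17 18 19 20 21
     L  L  L  W  W  W  W  W  L  L  L  W  W  W  W  W  L  L  L  W  W  W
Position 21 is W, so the first player wins.

First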